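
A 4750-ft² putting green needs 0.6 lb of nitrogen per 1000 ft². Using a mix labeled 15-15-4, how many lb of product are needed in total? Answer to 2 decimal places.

Product per 1000 ft² = 0.6 / 15% = 4 lb.
Total product = 4 × 4750 / 1000 = 19 lb.

19.00 lb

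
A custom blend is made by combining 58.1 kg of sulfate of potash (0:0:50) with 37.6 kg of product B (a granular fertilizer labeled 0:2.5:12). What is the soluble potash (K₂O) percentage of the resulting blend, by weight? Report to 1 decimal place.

Total mass = 58.1 + 37.6 = 95.7 kg.
K₂O mass = 50%×58.1 + 12%×37.6 = 33.562 kg.
% K₂O = 33.562 / 95.7 = 35.07%.

35.1% K₂O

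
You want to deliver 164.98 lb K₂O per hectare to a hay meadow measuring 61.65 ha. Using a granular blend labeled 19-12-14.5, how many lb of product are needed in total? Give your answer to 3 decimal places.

70144.945 lb

Product per hectare = 164.98 / 14.5% = 1137.79 lb.
Total product = 1137.79 × 61.65 = 70144.9448 lb.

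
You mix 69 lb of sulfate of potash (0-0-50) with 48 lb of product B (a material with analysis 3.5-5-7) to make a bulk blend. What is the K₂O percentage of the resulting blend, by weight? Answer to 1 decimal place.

32.4% K₂O

Total mass = 69 + 48 = 117 lb.
K₂O mass = 50%×69 + 7%×48 = 37.86 lb.
% K₂O = 37.86 / 117 = 32.359%.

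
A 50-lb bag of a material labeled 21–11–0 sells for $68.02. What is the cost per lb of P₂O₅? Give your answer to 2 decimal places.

$12.37 per lb P₂O₅

P₂O₅ in bag = 50 × 11% = 5.5 lb.
Cost per lb P₂O₅ = $68.02 / 5.5 = $12.3673.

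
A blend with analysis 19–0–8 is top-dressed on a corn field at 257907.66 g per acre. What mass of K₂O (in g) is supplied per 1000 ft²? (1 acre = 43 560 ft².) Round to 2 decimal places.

K₂O per acre = 257907.66 × 8% = 20632.6 g.
Convert to per 1000 ft²: 20632.6 × 0.0229568 = 473.6596 g.

473.66 g K₂O per thousand sq ft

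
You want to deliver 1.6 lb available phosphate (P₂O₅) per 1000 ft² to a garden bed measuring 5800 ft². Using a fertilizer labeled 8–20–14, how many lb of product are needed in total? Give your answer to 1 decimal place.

46.4 lb

Product per 1000 ft² = 1.6 / 20% = 8 lb.
Total product = 8 × 5800 / 1000 = 46.4 lb.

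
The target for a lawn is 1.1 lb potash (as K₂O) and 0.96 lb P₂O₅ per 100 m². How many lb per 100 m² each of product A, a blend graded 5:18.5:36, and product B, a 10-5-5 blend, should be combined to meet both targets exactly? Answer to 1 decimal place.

0.8 lb product A, 16.2 lb product B

With a, b = lb per 100 m² of product A and product B:
K₂O: 0.36·a + 0.05·b = 1.1
P₂O₅: 0.185·a + 0.05·b = 0.96
Solving simultaneously: a = 0.8, b = 16.24.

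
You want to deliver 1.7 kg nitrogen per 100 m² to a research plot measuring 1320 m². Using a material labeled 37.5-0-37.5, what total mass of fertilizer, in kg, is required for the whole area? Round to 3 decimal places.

59.840 kg

Product per 100 m² = 1.7 / 37.5% = 4.53333 kg.
Total product = 4.53333 × 1320 / 100 = 59.84 kg.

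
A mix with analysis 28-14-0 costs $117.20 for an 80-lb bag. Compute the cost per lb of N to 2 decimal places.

$5.23 per lb N

N in bag = 80 × 28% = 22.4 lb.
Cost per lb N = $117.20 / 22.4 = $5.2321.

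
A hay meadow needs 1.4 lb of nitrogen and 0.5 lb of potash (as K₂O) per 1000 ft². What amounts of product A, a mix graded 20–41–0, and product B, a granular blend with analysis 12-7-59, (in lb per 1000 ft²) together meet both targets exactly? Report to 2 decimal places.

6.49 lb product A, 0.85 lb product B

Let a = lb of product A, b = lb of product B (per 1000 ft²).
N: 0.2·a + 0.12·b = 1.4
K₂O: 0·a + 0.59·b = 0.5
Solving simultaneously: a = 6.49153, b = 0.847458.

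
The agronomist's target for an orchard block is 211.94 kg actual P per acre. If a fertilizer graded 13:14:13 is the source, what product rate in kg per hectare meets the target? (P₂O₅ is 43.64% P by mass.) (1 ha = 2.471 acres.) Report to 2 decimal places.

As P₂O₅: 211.94 / 0.4364 = 485.655 kg per acre.
Product per acre = 485.655 / 14% = 3468.97 kg.
Convert to per hectare: 3468.97 × 2.471 = 8571.817 kg.

8571.82 kg of product per hectare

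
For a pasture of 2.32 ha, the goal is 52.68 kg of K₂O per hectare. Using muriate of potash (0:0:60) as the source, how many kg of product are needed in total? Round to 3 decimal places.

203.696 kg

Product per hectare = 52.68 / 60% = 87.8 kg.
Total product = 87.8 × 2.32 = 203.696 kg.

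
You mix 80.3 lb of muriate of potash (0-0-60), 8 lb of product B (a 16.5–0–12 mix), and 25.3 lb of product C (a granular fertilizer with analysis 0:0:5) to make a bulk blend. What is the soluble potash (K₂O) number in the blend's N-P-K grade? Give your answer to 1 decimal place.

Total mass = 80.3 + 8 + 25.3 = 113.6 lb.
K₂O mass = 60%×80.3 + 12%×8 + 5%×25.3 = 50.405 lb.
% K₂O = 50.405 / 113.6 = 44.3706%.

44.4% K₂O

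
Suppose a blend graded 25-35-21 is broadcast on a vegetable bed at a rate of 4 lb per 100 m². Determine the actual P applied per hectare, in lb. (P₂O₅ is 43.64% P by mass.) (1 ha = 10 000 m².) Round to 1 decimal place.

P₂O₅ per 100 m² = 4 × 35% = 1.4 lb.
Elemental P = 1.4 × 0.4364 = 0.61096 lb per 100 m².
Convert to per hectare: 0.61096 × 100 = 61.096 lb.

61.1 lb P per hectare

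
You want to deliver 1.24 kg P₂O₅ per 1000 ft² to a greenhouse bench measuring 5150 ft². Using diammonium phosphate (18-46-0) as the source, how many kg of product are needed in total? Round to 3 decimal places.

13.883 kg

Product per 1000 ft² = 1.24 / 46% = 2.69565 kg.
Total product = 2.69565 × 5150 / 1000 = 13.8826 kg.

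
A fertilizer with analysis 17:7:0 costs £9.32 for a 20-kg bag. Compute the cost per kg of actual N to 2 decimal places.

£2.74 per kg N

N in bag = 20 × 17% = 3.4 kg.
Cost per kg N = £9.32 / 3.4 = £2.7412.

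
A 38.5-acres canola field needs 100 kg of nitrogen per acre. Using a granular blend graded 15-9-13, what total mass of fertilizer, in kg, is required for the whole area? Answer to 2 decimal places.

25666.67 kg

Product per acre = 100 / 15% = 666.667 kg.
Total product = 666.667 × 38.5 = 25666.667 kg.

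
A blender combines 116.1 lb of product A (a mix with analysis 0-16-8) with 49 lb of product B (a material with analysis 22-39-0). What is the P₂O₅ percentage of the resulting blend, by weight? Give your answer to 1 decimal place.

Total mass = 116.1 + 49 = 165.1 lb.
P₂O₅ mass = 16%×116.1 + 39%×49 = 37.686 lb.
% P₂O₅ = 37.686 / 165.1 = 22.8262%.

22.8% P₂O₅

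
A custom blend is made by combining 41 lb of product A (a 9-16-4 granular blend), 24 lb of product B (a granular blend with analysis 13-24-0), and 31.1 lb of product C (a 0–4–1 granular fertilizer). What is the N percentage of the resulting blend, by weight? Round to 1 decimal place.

Total mass = 41 + 24 + 31.1 = 96.1 lb.
N mass = 9%×41 + 13%×24 + 0%×31.1 = 6.81 lb.
% N = 6.81 / 96.1 = 7.08637%.

7.1% N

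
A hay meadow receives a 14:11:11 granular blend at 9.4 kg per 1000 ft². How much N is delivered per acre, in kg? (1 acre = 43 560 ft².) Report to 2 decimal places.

57.32 kg N per acre

nitrogen per 1000 ft² = 9.4 × 14% = 1.316 kg.
Convert to per acre: 1.316 × 43.56 = 57.32496 kg.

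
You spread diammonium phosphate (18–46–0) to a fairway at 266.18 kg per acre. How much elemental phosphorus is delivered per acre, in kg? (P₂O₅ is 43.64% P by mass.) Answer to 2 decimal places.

P₂O₅ per acre = 266.18 × 46% = 122.443 kg.
Elemental P = 122.443 × 0.4364 = 53.434 kg per acre.

53.43 kg P per acre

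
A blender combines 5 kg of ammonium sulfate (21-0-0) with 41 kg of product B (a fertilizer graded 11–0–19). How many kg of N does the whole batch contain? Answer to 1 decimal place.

5.6 kg N

N mass = 21%×5 + 11%×41 = 5.56 kg.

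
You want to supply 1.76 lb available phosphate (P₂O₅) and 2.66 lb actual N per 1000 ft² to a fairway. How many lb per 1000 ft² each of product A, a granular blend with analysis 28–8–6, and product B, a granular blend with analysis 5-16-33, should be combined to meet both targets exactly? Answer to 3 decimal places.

Per-1000 ft² balance (a = product A, b = product B):
P₂O₅: 0.08·a + 0.16·b = 1.76
N: 0.28·a + 0.05·b = 2.66
Eliminate a: (row1) − 0.08/0.28·(row2) → 0.145714·b = 1, so b = 6.86275.
Back-substitute: a = (1.76 − 0.16·6.86275) / 0.08 = 8.27451.

8.275 lb product A, 6.863 lb product B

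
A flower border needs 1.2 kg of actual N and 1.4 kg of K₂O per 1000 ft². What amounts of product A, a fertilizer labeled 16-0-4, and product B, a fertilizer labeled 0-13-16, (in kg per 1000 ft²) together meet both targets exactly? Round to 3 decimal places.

7.500 kg product A, 6.875 kg product B

With a, b = kg per 1000 ft² of product A and product B:
N: 0.16·a + 0·b = 1.2
K₂O: 0.04·a + 0.16·b = 1.4
Eliminate a: (row1) − 0.16/0.04·(row2) → -0.64·b = -4.4, so b = 6.875.
Back-substitute: a = (1.2 − 0·6.875) / 0.16 = 7.5.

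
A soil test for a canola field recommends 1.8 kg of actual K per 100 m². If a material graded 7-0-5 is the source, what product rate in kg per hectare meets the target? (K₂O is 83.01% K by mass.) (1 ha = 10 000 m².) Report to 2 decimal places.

4336.83 kg of product per hectare

As K₂O: 1.8 / 0.8301 = 2.16841 kg per 100 m².
Product per 100 m² = 2.16841 / 5% = 43.3683 kg.
Convert to per hectare: 43.3683 × 100 = 4336.827 kg.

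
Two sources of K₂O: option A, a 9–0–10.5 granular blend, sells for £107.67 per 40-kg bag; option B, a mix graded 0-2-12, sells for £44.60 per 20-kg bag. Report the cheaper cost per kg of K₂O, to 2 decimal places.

£18.58 per kg K₂O (option B)

option A: K₂O per bag = 40 × 10.5% = 4.2 kg; cost = 107.67 / 4.2 = £25.6357/kg K₂O.
option B: K₂O per bag = 20 × 12% = 2.4 kg; cost = 44.60 / 2.4 = £18.5833/kg K₂O.
option B is cheaper.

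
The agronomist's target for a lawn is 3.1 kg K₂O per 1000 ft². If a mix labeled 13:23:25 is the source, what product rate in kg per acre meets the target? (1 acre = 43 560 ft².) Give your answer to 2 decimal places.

Product per 1000 ft² = 3.1 / 25% = 12.4 kg.
Convert to per acre: 12.4 × 43.56 = 540.144 kg.

540.14 kg of product per acre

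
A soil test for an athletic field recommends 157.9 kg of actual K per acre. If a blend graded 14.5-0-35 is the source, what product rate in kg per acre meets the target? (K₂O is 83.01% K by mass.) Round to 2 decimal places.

As K₂O: 157.9 / 0.8301 = 190.218 kg per acre.
Product per acre = 190.218 / 35% = 543.4801 kg.

543.48 kg of product per acre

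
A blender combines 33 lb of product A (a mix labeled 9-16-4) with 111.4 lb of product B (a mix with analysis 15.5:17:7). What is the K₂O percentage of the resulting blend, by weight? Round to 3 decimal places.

Total mass = 33 + 111.4 = 144.4 lb.
K₂O mass = 4%×33 + 7%×111.4 = 9.118 lb.
% K₂O = 9.118 / 144.4 = 6.3144%.

6.314% K₂O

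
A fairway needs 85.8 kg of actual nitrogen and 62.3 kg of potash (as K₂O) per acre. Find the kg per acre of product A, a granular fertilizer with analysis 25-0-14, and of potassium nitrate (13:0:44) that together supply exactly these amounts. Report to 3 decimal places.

Let a = kg of product A, b = kg of potassium nitrate (per acre).
N: 0.25·a + 0.13·b = 85.8
K₂O: 0.14·a + 0.44·b = 62.3
Eliminate a: (row1) − 0.25/0.14·(row2) → -0.655714·b = -25.45, so b = 38.8126.
Back-substitute: a = (85.8 − 0.13·38.8126) / 0.25 = 323.0174.

323.017 kg product A, 38.813 kg potassium nitrate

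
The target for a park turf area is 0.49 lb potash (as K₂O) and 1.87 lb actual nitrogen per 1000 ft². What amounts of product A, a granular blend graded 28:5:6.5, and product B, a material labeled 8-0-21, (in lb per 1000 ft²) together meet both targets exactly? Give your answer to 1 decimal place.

6.6 lb product A, 0.3 lb product B

With a, b = lb per 1000 ft² of product A and product B:
K₂O: 0.065·a + 0.21·b = 0.49
N: 0.28·a + 0.08·b = 1.87
Eliminate b: (row1) − 0.21/0.08·(row2) → -0.67·a = -4.41875, so a = 6.59515.
Then b = (1.87 − 0.28·6.59515) / 0.08 = 0.291978.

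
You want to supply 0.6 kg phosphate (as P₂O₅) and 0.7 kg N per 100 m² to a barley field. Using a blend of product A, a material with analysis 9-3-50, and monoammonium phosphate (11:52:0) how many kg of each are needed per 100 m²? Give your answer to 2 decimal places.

With a, b = kg per 100 m² of product A and monoammonium phosphate:
P₂O₅: 0.03·a + 0.52·b = 0.6
N: 0.09·a + 0.11·b = 0.7
Eliminate b: (row1) − 0.52/0.11·(row2) → -0.395455·a = -2.70909, so a = 6.85057.
Then b = (0.7 − 0.09·6.85057) / 0.11 = 0.758621.

6.85 kg product A, 0.76 kg monoammonium phosphate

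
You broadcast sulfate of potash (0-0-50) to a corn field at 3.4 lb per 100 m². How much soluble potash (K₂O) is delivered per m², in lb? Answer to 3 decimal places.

K₂O per 100 m² = 3.4 × 50% = 1.7 lb.
Convert to per m²: 1.7 × 0.01 = 0.017 lb.

0.017 lb K₂O per sq m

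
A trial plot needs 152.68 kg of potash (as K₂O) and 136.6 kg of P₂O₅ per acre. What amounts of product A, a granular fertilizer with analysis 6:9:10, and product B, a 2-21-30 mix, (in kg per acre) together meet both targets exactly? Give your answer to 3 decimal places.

Let a = kg of product A, b = kg of product B (per acre).
K₂O: 0.1·a + 0.3·b = 152.68
P₂O₅: 0.09·a + 0.21·b = 136.6
Eliminate a: (row1) − 0.1/0.09·(row2) → 0.0666667·b = 0.902222, so b = 13.5333.
Back-substitute: a = (152.68 − 0.3·13.5333) / 0.1 = 1486.2.

1486.200 kg product A, 13.533 kg product B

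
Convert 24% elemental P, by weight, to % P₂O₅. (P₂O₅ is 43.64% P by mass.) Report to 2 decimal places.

55.00% P₂O₅

%P₂O₅ = 24 / 0.4364 = 54.9954%.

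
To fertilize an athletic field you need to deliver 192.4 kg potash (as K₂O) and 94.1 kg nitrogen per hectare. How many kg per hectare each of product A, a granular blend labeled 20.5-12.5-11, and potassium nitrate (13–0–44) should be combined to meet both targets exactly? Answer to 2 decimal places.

With a, b = kg per hectare of product A and potassium nitrate:
K₂O: 0.11·a + 0.44·b = 192.4
N: 0.205·a + 0.13·b = 94.1
Eliminate b: (row1) − 0.44/0.13·(row2) → -0.583846·a = -126.092, so a = 215.968.
Then b = (94.1 − 0.205·215.968) / 0.13 = 383.281.

215.97 kg product A, 383.28 kg potassium nitrate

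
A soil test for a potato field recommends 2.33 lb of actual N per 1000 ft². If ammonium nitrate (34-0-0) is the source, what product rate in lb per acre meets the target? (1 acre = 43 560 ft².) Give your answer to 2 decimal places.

Product per 1000 ft² = 2.33 / 34% = 6.85294 lb.
Convert to per acre: 6.85294 × 43.56 = 298.514 lb.

298.51 lb of product per acre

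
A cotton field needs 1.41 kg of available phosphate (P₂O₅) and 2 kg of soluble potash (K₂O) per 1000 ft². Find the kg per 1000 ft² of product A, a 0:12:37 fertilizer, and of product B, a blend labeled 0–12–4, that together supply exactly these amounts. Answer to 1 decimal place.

With a, b = kg per 1000 ft² of product A and product B:
P₂O₅: 0.12·a + 0.12·b = 1.41
K₂O: 0.37·a + 0.04·b = 2
Eliminate a: (row1) − 0.12/0.37·(row2) → 0.107027·b = 0.761351, so b = 7.11364.
Back-substitute: a = (1.41 − 0.12·7.11364) / 0.12 = 4.63636.

4.6 kg product A, 7.1 kg product B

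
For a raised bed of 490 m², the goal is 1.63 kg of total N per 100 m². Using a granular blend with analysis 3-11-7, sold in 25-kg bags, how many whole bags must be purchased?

Product per 100 m² = 1.63 / 3% = 54.3333 kg.
Total product = 54.3333 × 490 / 100 = 266.233 kg.
Bags = ⌈266.233 / 25⌉ = 11.

11 bags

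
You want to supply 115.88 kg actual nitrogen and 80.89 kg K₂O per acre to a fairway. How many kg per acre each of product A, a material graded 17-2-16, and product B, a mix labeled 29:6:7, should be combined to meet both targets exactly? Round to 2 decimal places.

Per-acre balance (a = product A, b = product B):
N: 0.17·a + 0.29·b = 115.88
K₂O: 0.16·a + 0.07·b = 80.89
Solving simultaneously: a = 444.826, b = 138.826.

444.83 kg product A, 138.83 kg product B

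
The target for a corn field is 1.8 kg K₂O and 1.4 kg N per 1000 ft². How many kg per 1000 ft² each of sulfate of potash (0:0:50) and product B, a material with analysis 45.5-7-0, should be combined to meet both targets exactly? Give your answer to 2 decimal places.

3.60 kg sulfate of potash, 3.08 kg product B

With a, b = kg per 1000 ft² of sulfate of potash and product B:
K₂O: 0.5·a + 0·b = 1.8
N: 0·a + 0.455·b = 1.4
Solving simultaneously: a = 3.6, b = 3.07692.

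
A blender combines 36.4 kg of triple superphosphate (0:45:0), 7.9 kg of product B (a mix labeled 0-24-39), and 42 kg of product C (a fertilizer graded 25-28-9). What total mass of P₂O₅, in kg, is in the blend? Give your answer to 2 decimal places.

P₂O₅ mass = 45%×36.4 + 24%×7.9 + 28%×42 = 30.036 kg.

30.04 kg P₂O₅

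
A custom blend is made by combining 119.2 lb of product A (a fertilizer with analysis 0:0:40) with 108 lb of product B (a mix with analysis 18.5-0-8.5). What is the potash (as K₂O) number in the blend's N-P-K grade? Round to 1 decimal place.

Total mass = 119.2 + 108 = 227.2 lb.
K₂O mass = 40%×119.2 + 8.5%×108 = 56.86 lb.
% K₂O = 56.86 / 227.2 = 25.0264%.

25.0% K₂O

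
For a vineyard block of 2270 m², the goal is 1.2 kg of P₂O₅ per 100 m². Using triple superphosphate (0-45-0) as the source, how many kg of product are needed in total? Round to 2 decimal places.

60.53 kg

Product per 100 m² = 1.2 / 45% = 2.66667 kg.
Total product = 2.66667 × 2270 / 100 = 60.5333 kg.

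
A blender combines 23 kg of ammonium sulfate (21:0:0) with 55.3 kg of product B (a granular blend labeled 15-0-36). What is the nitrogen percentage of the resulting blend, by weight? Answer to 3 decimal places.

Total mass = 23 + 55.3 = 78.3 kg.
N mass = 21%×23 + 15%×55.3 = 13.125 kg.
% N = 13.125 / 78.3 = 16.76245%.

16.762% N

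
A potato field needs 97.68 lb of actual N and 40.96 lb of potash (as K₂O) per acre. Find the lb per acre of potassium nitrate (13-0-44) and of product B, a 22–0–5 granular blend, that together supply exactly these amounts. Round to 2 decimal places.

45.71 lb potassium nitrate, 416.99 lb product B

Let a = lb of potassium nitrate, b = lb of product B (per acre).
N: 0.13·a + 0.22·b = 97.68
K₂O: 0.44·a + 0.05·b = 40.96
Eliminate b: (row1) − 0.22/0.05·(row2) → -1.806·a = -82.544, so a = 45.7054.
Then b = (40.96 − 0.44·45.7054) / 0.05 = 416.992.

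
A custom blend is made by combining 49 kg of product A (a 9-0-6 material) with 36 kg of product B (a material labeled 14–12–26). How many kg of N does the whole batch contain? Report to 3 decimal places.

N mass = 9%×49 + 14%×36 = 9.45 kg.

9.450 kg N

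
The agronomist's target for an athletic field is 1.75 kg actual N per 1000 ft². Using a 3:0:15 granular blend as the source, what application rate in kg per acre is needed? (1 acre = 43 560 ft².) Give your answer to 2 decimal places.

2541.00 kg of product per acre

Product per 1000 ft² = 1.75 / 3% = 58.3333 kg.
Convert to per acre: 58.3333 × 43.56 = 2541 kg.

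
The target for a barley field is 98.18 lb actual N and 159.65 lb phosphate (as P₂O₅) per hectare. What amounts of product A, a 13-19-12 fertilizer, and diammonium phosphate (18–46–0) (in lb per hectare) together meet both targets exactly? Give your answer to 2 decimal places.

With a, b = lb per hectare of product A and diammonium phosphate:
N: 0.13·a + 0.18·b = 98.18
P₂O₅: 0.19·a + 0.46·b = 159.65
Eliminate a: (row1) − 0.13/0.19·(row2) → -0.134737·b = -11.0542, so b = 82.043.
Back-substitute: a = (98.18 − 0.18·82.043) / 0.13 = 641.633.

641.63 lb product A, 82.04 lb diammonium phosphate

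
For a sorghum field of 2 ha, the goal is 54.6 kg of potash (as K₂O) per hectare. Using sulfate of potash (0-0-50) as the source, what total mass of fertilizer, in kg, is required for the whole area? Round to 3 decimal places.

218.400 kg

Product per hectare = 54.6 / 50% = 109.2 kg.
Total product = 109.2 × 2 = 218.4 kg.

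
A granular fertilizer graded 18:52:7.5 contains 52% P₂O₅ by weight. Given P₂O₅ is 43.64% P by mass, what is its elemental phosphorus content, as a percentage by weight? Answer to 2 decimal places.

22.69% P

%P = 52 × 0.4364 = 22.6928%.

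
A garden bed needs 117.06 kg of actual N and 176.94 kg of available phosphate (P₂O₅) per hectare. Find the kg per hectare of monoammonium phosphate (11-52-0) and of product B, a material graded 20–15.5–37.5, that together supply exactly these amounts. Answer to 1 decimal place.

198.3 kg monoammonium phosphate, 476.2 kg product B

With a, b = kg per hectare of monoammonium phosphate and product B:
N: 0.11·a + 0.2·b = 117.06
P₂O₅: 0.52·a + 0.155·b = 176.94
From row1: a = (117.06 − 0.2·b) / 0.11.
Into row2: 0.52·(117.06 − 0.2·b)/0.11 + 0.155·b = 176.94 → b = 476.225, a = 198.317.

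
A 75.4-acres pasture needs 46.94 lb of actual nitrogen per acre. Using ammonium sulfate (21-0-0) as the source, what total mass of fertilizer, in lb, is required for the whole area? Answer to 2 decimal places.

Product per acre = 46.94 / 21% = 223.524 lb.
Total product = 223.524 × 75.4 = 16853.695 lb.

16853.70 lb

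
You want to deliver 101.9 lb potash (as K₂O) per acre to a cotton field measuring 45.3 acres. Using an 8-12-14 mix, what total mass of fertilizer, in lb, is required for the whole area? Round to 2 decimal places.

Product per acre = 101.9 / 14% = 727.857 lb.
Total product = 727.857 × 45.3 = 32971.929 lb.

32971.93 lb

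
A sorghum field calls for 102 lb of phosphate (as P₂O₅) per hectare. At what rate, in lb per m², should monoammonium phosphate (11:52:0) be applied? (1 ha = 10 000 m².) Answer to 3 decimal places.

0.020 lb of product per sq m

Product per hectare = 102 / 52% = 196.154 lb.
Convert to per m²: 196.154 × 0.0001 = 0.0196154 lb.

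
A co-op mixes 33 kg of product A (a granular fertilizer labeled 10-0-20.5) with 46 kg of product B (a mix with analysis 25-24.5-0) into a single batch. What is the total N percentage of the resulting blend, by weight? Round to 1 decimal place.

Total mass = 33 + 46 = 79 kg.
N mass = 10%×33 + 25%×46 = 14.8 kg.
% N = 14.8 / 79 = 18.7342%.

18.7% N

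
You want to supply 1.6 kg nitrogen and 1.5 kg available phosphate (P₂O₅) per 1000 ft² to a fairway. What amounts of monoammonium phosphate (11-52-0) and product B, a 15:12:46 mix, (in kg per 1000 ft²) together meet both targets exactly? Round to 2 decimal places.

0.51 kg monoammonium phosphate, 10.29 kg product B

Per-1000 ft² balance (a = monoammonium phosphate, b = product B):
N: 0.11·a + 0.15·b = 1.6
P₂O₅: 0.52·a + 0.12·b = 1.5
From row1: a = (1.6 − 0.15·b) / 0.11.
Into row2: 0.52·(1.6 − 0.15·b)/0.11 + 0.12·b = 1.5 → b = 10.2932, a = 0.509259.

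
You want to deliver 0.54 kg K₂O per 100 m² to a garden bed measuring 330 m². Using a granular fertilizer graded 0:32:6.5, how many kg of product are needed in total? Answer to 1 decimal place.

27.4 kg

Product per 100 m² = 0.54 / 6.5% = 8.30769 kg.
Total product = 8.30769 × 330 / 100 = 27.4154 kg.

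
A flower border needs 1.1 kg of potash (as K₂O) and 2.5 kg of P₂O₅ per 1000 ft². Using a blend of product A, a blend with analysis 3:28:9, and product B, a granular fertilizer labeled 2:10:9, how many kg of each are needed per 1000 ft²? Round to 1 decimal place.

With a, b = kg per 1000 ft² of product A and product B:
K₂O: 0.09·a + 0.09·b = 1.1
P₂O₅: 0.28·a + 0.1·b = 2.5
Eliminate b: (row1) − 0.09/0.1·(row2) → -0.162·a = -1.15, so a = 7.09877.
Then b = (2.5 − 0.28·7.09877) / 0.1 = 5.12346.

7.1 kg product A, 5.1 kg product B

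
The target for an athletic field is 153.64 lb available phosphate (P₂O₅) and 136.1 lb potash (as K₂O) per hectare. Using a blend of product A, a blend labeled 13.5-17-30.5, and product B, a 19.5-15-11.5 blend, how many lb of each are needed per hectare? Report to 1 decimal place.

With a, b = lb per hectare of product A and product B:
P₂O₅: 0.17·a + 0.15·b = 153.64
K₂O: 0.305·a + 0.115·b = 136.1
Eliminate b: (row1) − 0.15/0.115·(row2) → -0.227826·a = -23.8817, so a = 104.824.
Then b = (136.1 − 0.305·104.824) / 0.115 = 905.466.

104.8 lb product A, 905.5 lb product B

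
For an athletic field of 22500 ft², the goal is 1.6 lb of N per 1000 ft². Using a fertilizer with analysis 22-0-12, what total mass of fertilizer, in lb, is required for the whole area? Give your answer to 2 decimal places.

Product per 1000 ft² = 1.6 / 22% = 7.27273 lb.
Total product = 7.27273 × 22500 / 1000 = 163.636 lb.

163.64 lb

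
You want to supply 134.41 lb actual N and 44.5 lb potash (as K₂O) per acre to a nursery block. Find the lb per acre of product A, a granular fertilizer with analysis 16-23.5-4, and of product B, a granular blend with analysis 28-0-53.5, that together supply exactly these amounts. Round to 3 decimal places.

799.050 lb product A, 23.435 lb product B

Per-acre balance (a = product A, b = product B):
N: 0.16·a + 0.28·b = 134.41
K₂O: 0.04·a + 0.535·b = 44.5
Eliminate b: (row1) − 0.28/0.535·(row2) → 0.139065·a = 111.12, so a = 799.0504.
Then b = (44.5 − 0.04·799.0504) / 0.535 = 23.43548.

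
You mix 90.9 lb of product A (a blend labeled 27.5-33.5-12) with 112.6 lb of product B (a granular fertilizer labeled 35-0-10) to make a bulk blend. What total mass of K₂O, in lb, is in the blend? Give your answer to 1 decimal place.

22.2 lb K₂O

K₂O mass = 12%×90.9 + 10%×112.6 = 22.168 lb.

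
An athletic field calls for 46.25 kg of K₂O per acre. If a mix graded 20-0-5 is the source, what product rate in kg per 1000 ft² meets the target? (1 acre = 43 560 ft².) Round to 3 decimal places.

Product per acre = 46.25 / 5% = 925 kg.
Convert to per 1000 ft²: 925 × 0.0229568 = 21.2351 kg.

21.235 kg of product per thousand sq ft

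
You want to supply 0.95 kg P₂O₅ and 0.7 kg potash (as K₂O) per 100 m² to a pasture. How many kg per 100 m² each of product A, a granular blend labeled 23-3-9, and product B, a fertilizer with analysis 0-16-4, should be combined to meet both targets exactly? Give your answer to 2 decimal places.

5.61 kg product A, 4.89 kg product B

Per-100 m² balance (a = product A, b = product B):
P₂O₅: 0.03·a + 0.16·b = 0.95
K₂O: 0.09·a + 0.04·b = 0.7
Solving simultaneously: a = 5.60606, b = 4.88636.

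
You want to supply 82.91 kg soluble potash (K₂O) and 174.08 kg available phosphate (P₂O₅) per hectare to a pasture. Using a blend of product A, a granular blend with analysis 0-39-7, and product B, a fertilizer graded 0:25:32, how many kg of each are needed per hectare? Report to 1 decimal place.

326.0 kg product A, 187.8 kg product B

Per-hectare balance (a = product A, b = product B):
K₂O: 0.07·a + 0.32·b = 82.91
P₂O₅: 0.39·a + 0.25·b = 174.08
Solving simultaneously: a = 325.984, b = 187.785.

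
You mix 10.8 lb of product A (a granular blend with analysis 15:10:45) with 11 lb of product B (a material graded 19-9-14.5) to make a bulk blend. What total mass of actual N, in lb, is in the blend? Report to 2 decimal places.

N mass = 15%×10.8 + 19%×11 = 3.71 lb.

3.71 lb N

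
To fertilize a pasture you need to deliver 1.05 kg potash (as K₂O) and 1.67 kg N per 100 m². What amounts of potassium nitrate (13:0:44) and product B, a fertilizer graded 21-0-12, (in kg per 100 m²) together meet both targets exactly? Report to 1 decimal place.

0.3 kg potassium nitrate, 7.8 kg product B

Let a = kg of potassium nitrate, b = kg of product B (per 100 m²).
K₂O: 0.44·a + 0.12·b = 1.05
N: 0.13·a + 0.21·b = 1.67
Solving simultaneously: a = 0.261719, b = 7.79036.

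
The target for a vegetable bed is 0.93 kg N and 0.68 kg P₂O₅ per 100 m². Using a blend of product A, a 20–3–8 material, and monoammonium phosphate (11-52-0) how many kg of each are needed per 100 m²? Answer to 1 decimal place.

With a, b = kg per 100 m² of product A and monoammonium phosphate:
N: 0.2·a + 0.11·b = 0.93
P₂O₅: 0.03·a + 0.52·b = 0.68
Eliminate b: (row1) − 0.11/0.52·(row2) → 0.193654·a = 0.786154, so a = 4.05958.
Then b = (0.68 − 0.03·4.05958) / 0.52 = 1.07349.

4.1 kg product A, 1.1 kg monoammonium phosphate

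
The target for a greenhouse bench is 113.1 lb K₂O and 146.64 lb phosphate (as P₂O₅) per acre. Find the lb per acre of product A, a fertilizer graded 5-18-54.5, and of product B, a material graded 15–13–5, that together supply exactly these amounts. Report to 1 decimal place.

With a, b = lb per acre of product A and product B:
K₂O: 0.545·a + 0.05·b = 113.1
P₂O₅: 0.18·a + 0.13·b = 146.64
From row1: a = (113.1 − 0.05·b) / 0.545.
Into row2: 0.18·(113.1 − 0.05·b)/0.545 + 0.13·b = 146.64 → b = 962.988, a = 119.175.

119.2 lb product A, 963.0 lb product B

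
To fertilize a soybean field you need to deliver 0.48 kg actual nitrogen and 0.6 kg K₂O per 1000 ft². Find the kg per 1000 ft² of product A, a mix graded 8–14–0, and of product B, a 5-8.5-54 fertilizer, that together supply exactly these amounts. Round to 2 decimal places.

Let a = kg of product A, b = kg of product B (per 1000 ft²).
N: 0.08·a + 0.05·b = 0.48
K₂O: 0·a + 0.54·b = 0.6
Solving simultaneously: a = 5.30556, b = 1.11111.

5.31 kg product A, 1.11 kg product B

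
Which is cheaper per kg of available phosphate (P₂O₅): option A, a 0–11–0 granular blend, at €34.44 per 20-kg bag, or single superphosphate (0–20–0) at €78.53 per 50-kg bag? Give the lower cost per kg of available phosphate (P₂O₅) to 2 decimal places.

option A: P₂O₅ per bag = 20 × 11% = 2.2 kg; cost = 34.44 / 2.2 = €15.6545/kg P₂O₅.
single superphosphate: P₂O₅ per bag = 50 × 20% = 10 kg; cost = 78.53 / 10 = €7.8530/kg P₂O₅.
single superphosphate is cheaper.

€7.85 per kg P₂O₅ (single superphosphate)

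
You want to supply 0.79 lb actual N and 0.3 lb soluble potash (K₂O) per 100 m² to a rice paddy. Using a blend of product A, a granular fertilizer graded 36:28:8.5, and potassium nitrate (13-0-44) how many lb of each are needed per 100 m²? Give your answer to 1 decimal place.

Per-100 m² balance (a = product A, b = potassium nitrate):
N: 0.36·a + 0.13·b = 0.79
K₂O: 0.085·a + 0.44·b = 0.3
From row1: a = (0.79 − 0.13·b) / 0.36.
Into row2: 0.085·(0.79 − 0.13·b)/0.36 + 0.44·b = 0.3 → b = 0.277231, a = 2.09433.

2.1 lb product A, 0.3 lb potassium nitrate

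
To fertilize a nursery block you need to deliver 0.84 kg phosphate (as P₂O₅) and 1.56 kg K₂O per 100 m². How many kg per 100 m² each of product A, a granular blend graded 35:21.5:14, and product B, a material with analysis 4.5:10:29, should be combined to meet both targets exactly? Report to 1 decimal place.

1.8 kg product A, 4.5 kg product B

Let a = kg of product A, b = kg of product B (per 100 m²).
P₂O₅: 0.215·a + 0.1·b = 0.84
K₂O: 0.14·a + 0.29·b = 1.56
From row1: a = (0.84 − 0.1·b) / 0.215.
Into row2: 0.14·(0.84 − 0.1·b)/0.215 + 0.29·b = 1.56 → b = 4.50465, a = 1.81179.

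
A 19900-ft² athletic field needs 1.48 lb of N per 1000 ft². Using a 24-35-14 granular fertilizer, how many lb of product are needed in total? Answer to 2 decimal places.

Product per 1000 ft² = 1.48 / 24% = 6.16667 lb.
Total product = 6.16667 × 19900 / 1000 = 122.717 lb.

122.72 lb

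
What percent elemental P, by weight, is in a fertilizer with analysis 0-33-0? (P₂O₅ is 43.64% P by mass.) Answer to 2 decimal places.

14.40% P

%P = 33 × 0.4364 = 14.4012%.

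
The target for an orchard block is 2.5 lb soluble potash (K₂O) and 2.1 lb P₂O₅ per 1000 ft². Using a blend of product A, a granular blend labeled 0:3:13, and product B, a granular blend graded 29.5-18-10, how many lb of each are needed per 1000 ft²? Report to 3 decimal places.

With a, b = lb per 1000 ft² of product A and product B:
K₂O: 0.13·a + 0.1·b = 2.5
P₂O₅: 0.03·a + 0.18·b = 2.1
Eliminate a: (row1) − 0.13/0.03·(row2) → -0.68·b = -6.6, so b = 9.70588.
Back-substitute: a = (2.5 − 0.1·9.70588) / 0.13 = 11.7647.

11.765 lb product A, 9.706 lb product B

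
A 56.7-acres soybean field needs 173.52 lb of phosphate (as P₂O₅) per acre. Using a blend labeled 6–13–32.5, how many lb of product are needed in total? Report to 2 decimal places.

Product per acre = 173.52 / 13% = 1334.77 lb.
Total product = 1334.77 × 56.7 = 75681.415 lb.

75681.42 lb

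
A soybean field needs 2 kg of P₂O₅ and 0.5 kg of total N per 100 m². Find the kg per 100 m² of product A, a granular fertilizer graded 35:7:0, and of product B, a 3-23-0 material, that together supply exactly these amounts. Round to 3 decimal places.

0.702 kg product A, 8.482 kg product B

Per-100 m² balance (a = product A, b = product B):
P₂O₅: 0.07·a + 0.23·b = 2
N: 0.35·a + 0.03·b = 0.5
Eliminate b: (row1) − 0.23/0.03·(row2) → -2.61333·a = -1.83333, so a = 0.701531.
Then b = (0.5 − 0.35·0.701531) / 0.03 = 8.48214.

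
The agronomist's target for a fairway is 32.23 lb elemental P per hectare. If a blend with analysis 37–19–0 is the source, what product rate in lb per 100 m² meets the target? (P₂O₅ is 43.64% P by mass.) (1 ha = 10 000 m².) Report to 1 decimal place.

As P₂O₅: 32.23 / 0.4364 = 73.8543 lb per hectare.
Product per hectare = 73.8543 / 19% = 388.707 lb.
Convert to per 100 m²: 388.707 × 0.01 = 3.88707 lb.

3.9 lb of product per hundred sq m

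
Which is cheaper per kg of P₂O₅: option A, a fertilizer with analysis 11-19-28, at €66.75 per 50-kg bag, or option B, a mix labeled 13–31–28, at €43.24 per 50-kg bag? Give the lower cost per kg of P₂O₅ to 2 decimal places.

€2.79 per kg P₂O₅ (option B)

option A: P₂O₅ per bag = 50 × 19% = 9.5 kg; cost = 66.75 / 9.5 = €7.0263/kg P₂O₅.
option B: P₂O₅ per bag = 50 × 31% = 15.5 kg; cost = 43.24 / 15.5 = €2.7897/kg P₂O₅.
option B is cheaper.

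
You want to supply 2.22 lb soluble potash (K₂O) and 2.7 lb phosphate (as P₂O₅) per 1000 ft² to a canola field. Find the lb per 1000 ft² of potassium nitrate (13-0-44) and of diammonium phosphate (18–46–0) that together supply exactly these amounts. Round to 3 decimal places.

Let a = lb of potassium nitrate, b = lb of diammonium phosphate (per 1000 ft²).
K₂O: 0.44·a + 0·b = 2.22
P₂O₅: 0·a + 0.46·b = 2.7
Solving simultaneously: a = 5.04545, b = 5.86957.

5.045 lb potassium nitrate, 5.870 lb diammonium phosphate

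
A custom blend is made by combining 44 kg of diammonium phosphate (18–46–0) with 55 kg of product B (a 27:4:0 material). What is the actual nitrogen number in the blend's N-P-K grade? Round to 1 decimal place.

Total mass = 44 + 55 = 99 kg.
N mass = 18%×44 + 27%×55 = 22.77 kg.
% N = 22.77 / 99 = 23%.

23.0% N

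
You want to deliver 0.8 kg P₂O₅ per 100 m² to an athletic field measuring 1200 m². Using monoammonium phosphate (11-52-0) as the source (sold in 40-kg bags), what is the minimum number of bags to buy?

1 bags

Product per 100 m² = 0.8 / 52% = 1.53846 kg.
Total product = 1.53846 × 1200 / 100 = 18.4615 kg.
Bags = ⌈18.4615 / 40⌉ = 1.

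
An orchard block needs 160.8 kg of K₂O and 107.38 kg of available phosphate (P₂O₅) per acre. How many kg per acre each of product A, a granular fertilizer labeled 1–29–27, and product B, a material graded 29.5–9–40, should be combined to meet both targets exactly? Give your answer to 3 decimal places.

With a, b = kg per acre of product A and product B:
K₂O: 0.27·a + 0.4·b = 160.8
P₂O₅: 0.29·a + 0.09·b = 107.38
From row1: a = (160.8 − 0.4·b) / 0.27.
Into row2: 0.29·(160.8 − 0.4·b)/0.27 + 0.09·b = 107.38 → b = 192.3599, a = 310.57797.

310.578 kg product A, 192.360 kg product B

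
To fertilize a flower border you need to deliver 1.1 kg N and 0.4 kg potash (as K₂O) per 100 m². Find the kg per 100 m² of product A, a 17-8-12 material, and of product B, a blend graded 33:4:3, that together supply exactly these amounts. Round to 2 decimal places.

Let a = kg of product A, b = kg of product B (per 100 m²).
N: 0.17·a + 0.33·b = 1.1
K₂O: 0.12·a + 0.03·b = 0.4
From row1: a = (1.1 − 0.33·b) / 0.17.
Into row2: 0.12·(1.1 − 0.33·b)/0.17 + 0.03·b = 0.4 → b = 1.85507, a = 2.86957.

2.87 kg product A, 1.86 kg product B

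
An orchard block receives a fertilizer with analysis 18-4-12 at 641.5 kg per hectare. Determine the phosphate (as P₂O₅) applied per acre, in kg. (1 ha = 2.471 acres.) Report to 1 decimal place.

P₂O₅ per hectare = 641.5 × 4% = 25.66 kg.
Convert to per acre: 25.66 × 0.404694 = 10.3845 kg.

10.4 kg P₂O₅ per acre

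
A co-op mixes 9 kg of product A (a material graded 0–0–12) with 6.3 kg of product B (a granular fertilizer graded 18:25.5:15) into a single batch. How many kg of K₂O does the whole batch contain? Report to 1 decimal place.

2.0 kg K₂O

K₂O mass = 12%×9 + 15%×6.3 = 2.025 kg.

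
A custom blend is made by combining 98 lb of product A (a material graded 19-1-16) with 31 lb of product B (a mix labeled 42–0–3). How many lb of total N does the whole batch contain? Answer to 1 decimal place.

31.6 lb N

N mass = 19%×98 + 42%×31 = 31.64 lb.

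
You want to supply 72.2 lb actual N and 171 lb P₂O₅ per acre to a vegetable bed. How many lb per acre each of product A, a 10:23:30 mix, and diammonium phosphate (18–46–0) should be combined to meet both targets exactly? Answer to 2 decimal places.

528.70 lb product A, 107.39 lb diammonium phosphate

Per-acre balance (a = product A, b = diammonium phosphate):
N: 0.1·a + 0.18·b = 72.2
P₂O₅: 0.23·a + 0.46·b = 171
Eliminate b: (row1) − 0.18/0.46·(row2) → 0.01·a = 5.28696, so a = 528.696.
Then b = (171 − 0.23·528.696) / 0.46 = 107.391.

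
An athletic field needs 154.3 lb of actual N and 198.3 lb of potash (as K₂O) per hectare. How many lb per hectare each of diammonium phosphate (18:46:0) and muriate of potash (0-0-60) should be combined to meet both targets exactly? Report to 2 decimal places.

857.22 lb diammonium phosphate, 330.50 lb muriate of potash

With a, b = lb per hectare of diammonium phosphate and muriate of potash:
N: 0.18·a + 0·b = 154.3
K₂O: 0·a + 0.6·b = 198.3
Solving simultaneously: a = 857.222, b = 330.5.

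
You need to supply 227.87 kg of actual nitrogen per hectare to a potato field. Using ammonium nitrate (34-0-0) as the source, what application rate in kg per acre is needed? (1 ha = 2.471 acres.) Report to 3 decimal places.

Product per hectare = 227.87 / 34% = 670.206 kg.
Convert to per acre: 670.206 × 0.404694 = 271.2286 kg.

271.229 kg of product per acre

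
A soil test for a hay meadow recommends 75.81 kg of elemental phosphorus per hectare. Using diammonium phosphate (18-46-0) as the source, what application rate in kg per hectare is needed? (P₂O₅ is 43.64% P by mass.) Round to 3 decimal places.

377.645 kg of product per hectare

As P₂O₅: 75.81 / 0.4364 = 173.717 kg per hectare.
Product per hectare = 173.717 / 46% = 377.6452 kg.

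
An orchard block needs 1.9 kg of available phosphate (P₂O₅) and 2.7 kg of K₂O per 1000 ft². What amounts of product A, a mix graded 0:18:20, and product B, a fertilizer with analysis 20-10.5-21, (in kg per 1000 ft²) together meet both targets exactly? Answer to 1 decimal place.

6.9 kg product A, 6.3 kg product B

Per-1000 ft² balance (a = product A, b = product B):
P₂O₅: 0.18·a + 0.105·b = 1.9
K₂O: 0.2·a + 0.21·b = 2.7
Solving simultaneously: a = 6.875, b = 6.30952.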